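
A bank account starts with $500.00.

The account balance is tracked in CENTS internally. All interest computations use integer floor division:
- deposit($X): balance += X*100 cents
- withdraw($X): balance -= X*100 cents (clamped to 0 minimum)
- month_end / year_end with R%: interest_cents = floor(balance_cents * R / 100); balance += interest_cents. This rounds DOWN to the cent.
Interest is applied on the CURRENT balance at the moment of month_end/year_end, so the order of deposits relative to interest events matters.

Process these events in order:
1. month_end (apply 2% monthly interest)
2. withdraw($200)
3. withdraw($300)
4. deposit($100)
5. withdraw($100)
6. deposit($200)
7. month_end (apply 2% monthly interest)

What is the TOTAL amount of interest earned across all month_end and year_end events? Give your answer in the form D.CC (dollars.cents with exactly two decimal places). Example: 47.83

After 1 (month_end (apply 2% monthly interest)): balance=$510.00 total_interest=$10.00
After 2 (withdraw($200)): balance=$310.00 total_interest=$10.00
After 3 (withdraw($300)): balance=$10.00 total_interest=$10.00
After 4 (deposit($100)): balance=$110.00 total_interest=$10.00
After 5 (withdraw($100)): balance=$10.00 total_interest=$10.00
After 6 (deposit($200)): balance=$210.00 total_interest=$10.00
After 7 (month_end (apply 2% monthly interest)): balance=$214.20 total_interest=$14.20

Answer: 14.20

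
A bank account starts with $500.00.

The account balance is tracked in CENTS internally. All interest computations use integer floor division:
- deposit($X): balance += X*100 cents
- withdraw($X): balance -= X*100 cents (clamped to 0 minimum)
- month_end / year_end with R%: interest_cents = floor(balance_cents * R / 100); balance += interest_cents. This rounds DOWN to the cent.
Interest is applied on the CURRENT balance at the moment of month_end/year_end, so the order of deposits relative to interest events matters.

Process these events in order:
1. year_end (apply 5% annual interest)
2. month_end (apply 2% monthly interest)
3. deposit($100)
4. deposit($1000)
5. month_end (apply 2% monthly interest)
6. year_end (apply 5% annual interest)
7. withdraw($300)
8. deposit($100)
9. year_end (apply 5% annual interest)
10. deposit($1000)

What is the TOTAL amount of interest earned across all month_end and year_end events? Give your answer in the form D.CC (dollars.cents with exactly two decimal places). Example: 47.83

Answer: 229.20

Derivation:
After 1 (year_end (apply 5% annual interest)): balance=$525.00 total_interest=$25.00
After 2 (month_end (apply 2% monthly interest)): balance=$535.50 total_interest=$35.50
After 3 (deposit($100)): balance=$635.50 total_interest=$35.50
After 4 (deposit($1000)): balance=$1635.50 total_interest=$35.50
After 5 (month_end (apply 2% monthly interest)): balance=$1668.21 total_interest=$68.21
After 6 (year_end (apply 5% annual interest)): balance=$1751.62 total_interest=$151.62
After 7 (withdraw($300)): balance=$1451.62 total_interest=$151.62
After 8 (deposit($100)): balance=$1551.62 total_interest=$151.62
After 9 (year_end (apply 5% annual interest)): balance=$1629.20 total_interest=$229.20
After 10 (deposit($1000)): balance=$2629.20 total_interest=$229.20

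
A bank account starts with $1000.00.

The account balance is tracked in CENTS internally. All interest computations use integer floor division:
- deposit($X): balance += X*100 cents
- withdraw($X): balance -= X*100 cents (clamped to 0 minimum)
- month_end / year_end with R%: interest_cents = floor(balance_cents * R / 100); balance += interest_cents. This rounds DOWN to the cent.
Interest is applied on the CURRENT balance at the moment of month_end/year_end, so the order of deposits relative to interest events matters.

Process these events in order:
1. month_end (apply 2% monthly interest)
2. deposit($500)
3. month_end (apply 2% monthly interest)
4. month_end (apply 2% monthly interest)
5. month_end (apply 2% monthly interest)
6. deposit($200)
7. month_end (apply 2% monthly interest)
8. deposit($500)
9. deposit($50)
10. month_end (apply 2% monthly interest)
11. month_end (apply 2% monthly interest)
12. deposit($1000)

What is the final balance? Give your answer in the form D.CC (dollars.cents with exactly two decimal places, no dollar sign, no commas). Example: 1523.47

After 1 (month_end (apply 2% monthly interest)): balance=$1020.00 total_interest=$20.00
After 2 (deposit($500)): balance=$1520.00 total_interest=$20.00
After 3 (month_end (apply 2% monthly interest)): balance=$1550.40 total_interest=$50.40
After 4 (month_end (apply 2% monthly interest)): balance=$1581.40 total_interest=$81.40
After 5 (month_end (apply 2% monthly interest)): balance=$1613.02 total_interest=$113.02
After 6 (deposit($200)): balance=$1813.02 total_interest=$113.02
After 7 (month_end (apply 2% monthly interest)): balance=$1849.28 total_interest=$149.28
After 8 (deposit($500)): balance=$2349.28 total_interest=$149.28
After 9 (deposit($50)): balance=$2399.28 total_interest=$149.28
After 10 (month_end (apply 2% monthly interest)): balance=$2447.26 total_interest=$197.26
After 11 (month_end (apply 2% monthly interest)): balance=$2496.20 total_interest=$246.20
After 12 (deposit($1000)): balance=$3496.20 total_interest=$246.20

Answer: 3496.20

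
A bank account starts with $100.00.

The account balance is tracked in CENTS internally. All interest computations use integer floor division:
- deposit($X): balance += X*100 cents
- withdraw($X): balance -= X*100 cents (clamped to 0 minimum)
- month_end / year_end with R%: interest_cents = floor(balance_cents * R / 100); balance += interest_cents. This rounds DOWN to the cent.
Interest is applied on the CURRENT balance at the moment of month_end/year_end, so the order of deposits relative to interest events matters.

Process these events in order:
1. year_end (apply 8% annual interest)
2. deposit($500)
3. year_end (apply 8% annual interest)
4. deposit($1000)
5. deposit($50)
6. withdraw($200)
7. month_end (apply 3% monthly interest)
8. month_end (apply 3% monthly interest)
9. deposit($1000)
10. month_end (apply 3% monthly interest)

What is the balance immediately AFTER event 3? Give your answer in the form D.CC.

Answer: 656.64

Derivation:
After 1 (year_end (apply 8% annual interest)): balance=$108.00 total_interest=$8.00
After 2 (deposit($500)): balance=$608.00 total_interest=$8.00
After 3 (year_end (apply 8% annual interest)): balance=$656.64 total_interest=$56.64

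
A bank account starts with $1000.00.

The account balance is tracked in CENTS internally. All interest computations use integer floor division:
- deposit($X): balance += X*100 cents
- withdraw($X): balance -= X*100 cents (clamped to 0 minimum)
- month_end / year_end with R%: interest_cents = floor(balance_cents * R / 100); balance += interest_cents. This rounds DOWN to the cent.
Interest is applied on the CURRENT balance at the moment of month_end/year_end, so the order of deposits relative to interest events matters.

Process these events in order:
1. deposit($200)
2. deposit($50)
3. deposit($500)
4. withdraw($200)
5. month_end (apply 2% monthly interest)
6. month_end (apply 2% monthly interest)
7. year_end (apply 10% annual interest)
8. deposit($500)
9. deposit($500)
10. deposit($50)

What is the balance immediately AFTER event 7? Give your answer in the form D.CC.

Answer: 1773.88

Derivation:
After 1 (deposit($200)): balance=$1200.00 total_interest=$0.00
After 2 (deposit($50)): balance=$1250.00 total_interest=$0.00
After 3 (deposit($500)): balance=$1750.00 total_interest=$0.00
After 4 (withdraw($200)): balance=$1550.00 total_interest=$0.00
After 5 (month_end (apply 2% monthly interest)): balance=$1581.00 total_interest=$31.00
After 6 (month_end (apply 2% monthly interest)): balance=$1612.62 total_interest=$62.62
After 7 (year_end (apply 10% annual interest)): balance=$1773.88 total_interest=$223.88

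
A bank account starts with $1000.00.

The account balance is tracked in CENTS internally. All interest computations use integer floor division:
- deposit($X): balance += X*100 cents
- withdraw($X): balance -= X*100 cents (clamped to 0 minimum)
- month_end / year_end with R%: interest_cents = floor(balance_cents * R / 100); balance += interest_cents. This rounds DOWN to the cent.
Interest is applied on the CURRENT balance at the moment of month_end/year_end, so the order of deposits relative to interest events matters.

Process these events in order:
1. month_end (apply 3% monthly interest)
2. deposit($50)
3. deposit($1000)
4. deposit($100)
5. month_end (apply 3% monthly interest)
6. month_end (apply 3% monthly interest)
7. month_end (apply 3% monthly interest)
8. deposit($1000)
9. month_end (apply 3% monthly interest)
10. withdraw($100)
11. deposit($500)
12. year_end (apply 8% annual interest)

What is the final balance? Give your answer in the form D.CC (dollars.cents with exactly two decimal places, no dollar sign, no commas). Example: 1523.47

After 1 (month_end (apply 3% monthly interest)): balance=$1030.00 total_interest=$30.00
After 2 (deposit($50)): balance=$1080.00 total_interest=$30.00
After 3 (deposit($1000)): balance=$2080.00 total_interest=$30.00
After 4 (deposit($100)): balance=$2180.00 total_interest=$30.00
After 5 (month_end (apply 3% monthly interest)): balance=$2245.40 total_interest=$95.40
After 6 (month_end (apply 3% monthly interest)): balance=$2312.76 total_interest=$162.76
After 7 (month_end (apply 3% monthly interest)): balance=$2382.14 total_interest=$232.14
After 8 (deposit($1000)): balance=$3382.14 total_interest=$232.14
After 9 (month_end (apply 3% monthly interest)): balance=$3483.60 total_interest=$333.60
After 10 (withdraw($100)): balance=$3383.60 total_interest=$333.60
After 11 (deposit($500)): balance=$3883.60 total_interest=$333.60
After 12 (year_end (apply 8% annual interest)): balance=$4194.28 total_interest=$644.28

Answer: 4194.28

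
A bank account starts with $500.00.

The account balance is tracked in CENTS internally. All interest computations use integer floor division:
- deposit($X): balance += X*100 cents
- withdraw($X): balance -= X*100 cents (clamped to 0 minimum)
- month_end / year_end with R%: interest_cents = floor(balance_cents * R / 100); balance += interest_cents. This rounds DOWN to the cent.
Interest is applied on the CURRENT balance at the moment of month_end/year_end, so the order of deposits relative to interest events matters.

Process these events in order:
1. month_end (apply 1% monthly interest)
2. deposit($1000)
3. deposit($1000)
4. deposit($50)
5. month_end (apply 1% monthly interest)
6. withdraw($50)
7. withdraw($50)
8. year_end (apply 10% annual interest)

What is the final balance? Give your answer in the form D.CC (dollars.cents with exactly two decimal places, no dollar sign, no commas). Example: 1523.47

After 1 (month_end (apply 1% monthly interest)): balance=$505.00 total_interest=$5.00
After 2 (deposit($1000)): balance=$1505.00 total_interest=$5.00
After 3 (deposit($1000)): balance=$2505.00 total_interest=$5.00
After 4 (deposit($50)): balance=$2555.00 total_interest=$5.00
After 5 (month_end (apply 1% monthly interest)): balance=$2580.55 total_interest=$30.55
After 6 (withdraw($50)): balance=$2530.55 total_interest=$30.55
After 7 (withdraw($50)): balance=$2480.55 total_interest=$30.55
After 8 (year_end (apply 10% annual interest)): balance=$2728.60 total_interest=$278.60

Answer: 2728.60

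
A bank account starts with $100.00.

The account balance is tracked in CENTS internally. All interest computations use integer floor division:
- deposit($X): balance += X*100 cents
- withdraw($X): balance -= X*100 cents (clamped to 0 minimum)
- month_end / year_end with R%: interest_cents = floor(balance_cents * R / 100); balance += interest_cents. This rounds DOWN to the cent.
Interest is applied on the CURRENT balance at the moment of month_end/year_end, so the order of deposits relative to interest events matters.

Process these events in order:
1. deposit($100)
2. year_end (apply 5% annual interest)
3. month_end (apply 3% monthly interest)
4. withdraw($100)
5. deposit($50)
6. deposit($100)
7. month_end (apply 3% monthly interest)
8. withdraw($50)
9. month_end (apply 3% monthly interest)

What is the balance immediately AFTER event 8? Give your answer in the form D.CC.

Answer: 224.28

Derivation:
After 1 (deposit($100)): balance=$200.00 total_interest=$0.00
After 2 (year_end (apply 5% annual interest)): balance=$210.00 total_interest=$10.00
After 3 (month_end (apply 3% monthly interest)): balance=$216.30 total_interest=$16.30
After 4 (withdraw($100)): balance=$116.30 total_interest=$16.30
After 5 (deposit($50)): balance=$166.30 total_interest=$16.30
After 6 (deposit($100)): balance=$266.30 total_interest=$16.30
After 7 (month_end (apply 3% monthly interest)): balance=$274.28 total_interest=$24.28
After 8 (withdraw($50)): balance=$224.28 total_interest=$24.28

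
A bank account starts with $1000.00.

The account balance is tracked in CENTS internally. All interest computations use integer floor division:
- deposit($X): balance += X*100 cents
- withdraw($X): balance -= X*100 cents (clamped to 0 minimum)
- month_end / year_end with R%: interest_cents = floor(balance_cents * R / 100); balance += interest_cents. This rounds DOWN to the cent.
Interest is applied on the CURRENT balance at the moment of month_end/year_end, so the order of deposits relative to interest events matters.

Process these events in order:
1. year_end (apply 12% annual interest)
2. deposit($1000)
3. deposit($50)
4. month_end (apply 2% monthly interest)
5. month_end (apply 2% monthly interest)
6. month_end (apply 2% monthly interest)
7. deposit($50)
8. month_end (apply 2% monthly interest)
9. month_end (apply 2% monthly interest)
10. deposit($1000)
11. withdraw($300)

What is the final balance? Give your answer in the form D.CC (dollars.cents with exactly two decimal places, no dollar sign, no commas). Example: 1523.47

After 1 (year_end (apply 12% annual interest)): balance=$1120.00 total_interest=$120.00
After 2 (deposit($1000)): balance=$2120.00 total_interest=$120.00
After 3 (deposit($50)): balance=$2170.00 total_interest=$120.00
After 4 (month_end (apply 2% monthly interest)): balance=$2213.40 total_interest=$163.40
After 5 (month_end (apply 2% monthly interest)): balance=$2257.66 total_interest=$207.66
After 6 (month_end (apply 2% monthly interest)): balance=$2302.81 total_interest=$252.81
After 7 (deposit($50)): balance=$2352.81 total_interest=$252.81
After 8 (month_end (apply 2% monthly interest)): balance=$2399.86 total_interest=$299.86
After 9 (month_end (apply 2% monthly interest)): balance=$2447.85 total_interest=$347.85
After 10 (deposit($1000)): balance=$3447.85 total_interest=$347.85
After 11 (withdraw($300)): balance=$3147.85 total_interest=$347.85

Answer: 3147.85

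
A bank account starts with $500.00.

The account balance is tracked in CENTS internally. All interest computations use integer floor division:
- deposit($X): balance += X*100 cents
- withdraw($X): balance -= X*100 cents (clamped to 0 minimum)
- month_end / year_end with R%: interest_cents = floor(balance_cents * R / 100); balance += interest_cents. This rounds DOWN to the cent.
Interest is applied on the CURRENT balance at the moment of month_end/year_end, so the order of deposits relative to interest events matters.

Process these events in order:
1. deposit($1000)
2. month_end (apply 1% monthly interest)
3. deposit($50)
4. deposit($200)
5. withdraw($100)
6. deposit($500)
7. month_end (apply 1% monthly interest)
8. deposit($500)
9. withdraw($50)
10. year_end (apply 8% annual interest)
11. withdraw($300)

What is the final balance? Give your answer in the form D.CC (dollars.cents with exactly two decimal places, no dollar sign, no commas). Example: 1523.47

After 1 (deposit($1000)): balance=$1500.00 total_interest=$0.00
After 2 (month_end (apply 1% monthly interest)): balance=$1515.00 total_interest=$15.00
After 3 (deposit($50)): balance=$1565.00 total_interest=$15.00
After 4 (deposit($200)): balance=$1765.00 total_interest=$15.00
After 5 (withdraw($100)): balance=$1665.00 total_interest=$15.00
After 6 (deposit($500)): balance=$2165.00 total_interest=$15.00
After 7 (month_end (apply 1% monthly interest)): balance=$2186.65 total_interest=$36.65
After 8 (deposit($500)): balance=$2686.65 total_interest=$36.65
After 9 (withdraw($50)): balance=$2636.65 total_interest=$36.65
After 10 (year_end (apply 8% annual interest)): balance=$2847.58 total_interest=$247.58
After 11 (withdraw($300)): balance=$2547.58 total_interest=$247.58

Answer: 2547.58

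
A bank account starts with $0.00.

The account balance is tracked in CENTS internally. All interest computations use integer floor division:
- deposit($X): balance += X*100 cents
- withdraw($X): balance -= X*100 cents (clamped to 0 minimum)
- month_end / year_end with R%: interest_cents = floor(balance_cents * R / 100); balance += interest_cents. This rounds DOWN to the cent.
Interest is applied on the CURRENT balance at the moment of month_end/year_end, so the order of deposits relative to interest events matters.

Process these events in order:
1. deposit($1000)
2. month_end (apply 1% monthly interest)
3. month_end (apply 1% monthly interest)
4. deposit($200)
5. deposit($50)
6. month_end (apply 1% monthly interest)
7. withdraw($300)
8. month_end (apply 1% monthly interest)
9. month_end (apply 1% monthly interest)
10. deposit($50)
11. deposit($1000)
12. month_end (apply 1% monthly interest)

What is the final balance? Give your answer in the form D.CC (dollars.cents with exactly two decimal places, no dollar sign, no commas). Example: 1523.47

After 1 (deposit($1000)): balance=$1000.00 total_interest=$0.00
After 2 (month_end (apply 1% monthly interest)): balance=$1010.00 total_interest=$10.00
After 3 (month_end (apply 1% monthly interest)): balance=$1020.10 total_interest=$20.10
After 4 (deposit($200)): balance=$1220.10 total_interest=$20.10
After 5 (deposit($50)): balance=$1270.10 total_interest=$20.10
After 6 (month_end (apply 1% monthly interest)): balance=$1282.80 total_interest=$32.80
After 7 (withdraw($300)): balance=$982.80 total_interest=$32.80
After 8 (month_end (apply 1% monthly interest)): balance=$992.62 total_interest=$42.62
After 9 (month_end (apply 1% monthly interest)): balance=$1002.54 total_interest=$52.54
After 10 (deposit($50)): balance=$1052.54 total_interest=$52.54
After 11 (deposit($1000)): balance=$2052.54 total_interest=$52.54
After 12 (month_end (apply 1% monthly interest)): balance=$2073.06 total_interest=$73.06

Answer: 2073.06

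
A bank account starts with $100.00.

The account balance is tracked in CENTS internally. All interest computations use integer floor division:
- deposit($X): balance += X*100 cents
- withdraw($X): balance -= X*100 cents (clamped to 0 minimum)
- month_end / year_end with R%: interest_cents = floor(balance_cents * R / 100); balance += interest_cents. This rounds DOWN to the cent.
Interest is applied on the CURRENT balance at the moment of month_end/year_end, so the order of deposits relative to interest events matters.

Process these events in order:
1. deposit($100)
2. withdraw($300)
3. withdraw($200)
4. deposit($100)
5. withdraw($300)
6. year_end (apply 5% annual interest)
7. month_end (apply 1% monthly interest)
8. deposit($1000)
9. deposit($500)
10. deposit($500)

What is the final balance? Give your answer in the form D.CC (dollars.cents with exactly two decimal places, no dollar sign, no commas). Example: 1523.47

Answer: 2000.00

Derivation:
After 1 (deposit($100)): balance=$200.00 total_interest=$0.00
After 2 (withdraw($300)): balance=$0.00 total_interest=$0.00
After 3 (withdraw($200)): balance=$0.00 total_interest=$0.00
After 4 (deposit($100)): balance=$100.00 total_interest=$0.00
After 5 (withdraw($300)): balance=$0.00 total_interest=$0.00
After 6 (year_end (apply 5% annual interest)): balance=$0.00 total_interest=$0.00
After 7 (month_end (apply 1% monthly interest)): balance=$0.00 total_interest=$0.00
After 8 (deposit($1000)): balance=$1000.00 total_interest=$0.00
After 9 (deposit($500)): balance=$1500.00 total_interest=$0.00
After 10 (deposit($500)): balance=$2000.00 total_interest=$0.00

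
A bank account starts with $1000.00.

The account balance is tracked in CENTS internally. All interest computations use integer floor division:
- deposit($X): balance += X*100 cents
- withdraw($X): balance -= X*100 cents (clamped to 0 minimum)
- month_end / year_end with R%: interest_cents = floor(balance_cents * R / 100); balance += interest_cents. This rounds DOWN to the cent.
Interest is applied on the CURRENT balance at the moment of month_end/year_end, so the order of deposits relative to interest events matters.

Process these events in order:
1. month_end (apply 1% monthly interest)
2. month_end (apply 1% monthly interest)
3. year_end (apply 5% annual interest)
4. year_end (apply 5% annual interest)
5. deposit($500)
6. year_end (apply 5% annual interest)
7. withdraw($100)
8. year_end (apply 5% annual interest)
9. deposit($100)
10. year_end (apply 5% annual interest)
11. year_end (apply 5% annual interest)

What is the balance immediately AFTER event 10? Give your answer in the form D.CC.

After 1 (month_end (apply 1% monthly interest)): balance=$1010.00 total_interest=$10.00
After 2 (month_end (apply 1% monthly interest)): balance=$1020.10 total_interest=$20.10
After 3 (year_end (apply 5% annual interest)): balance=$1071.10 total_interest=$71.10
After 4 (year_end (apply 5% annual interest)): balance=$1124.65 total_interest=$124.65
After 5 (deposit($500)): balance=$1624.65 total_interest=$124.65
After 6 (year_end (apply 5% annual interest)): balance=$1705.88 total_interest=$205.88
After 7 (withdraw($100)): balance=$1605.88 total_interest=$205.88
After 8 (year_end (apply 5% annual interest)): balance=$1686.17 total_interest=$286.17
After 9 (deposit($100)): balance=$1786.17 total_interest=$286.17
After 10 (year_end (apply 5% annual interest)): balance=$1875.47 total_interest=$375.47

Answer: 1875.47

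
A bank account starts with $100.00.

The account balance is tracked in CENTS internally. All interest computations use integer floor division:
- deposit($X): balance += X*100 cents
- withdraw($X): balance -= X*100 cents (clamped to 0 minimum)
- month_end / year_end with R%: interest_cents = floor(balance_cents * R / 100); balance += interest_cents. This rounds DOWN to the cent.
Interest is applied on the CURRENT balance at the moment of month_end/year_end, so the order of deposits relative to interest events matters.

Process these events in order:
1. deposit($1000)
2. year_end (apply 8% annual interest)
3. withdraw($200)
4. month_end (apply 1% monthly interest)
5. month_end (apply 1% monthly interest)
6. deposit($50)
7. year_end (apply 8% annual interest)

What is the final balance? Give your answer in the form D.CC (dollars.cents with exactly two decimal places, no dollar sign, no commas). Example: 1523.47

Answer: 1142.47

Derivation:
After 1 (deposit($1000)): balance=$1100.00 total_interest=$0.00
After 2 (year_end (apply 8% annual interest)): balance=$1188.00 total_interest=$88.00
After 3 (withdraw($200)): balance=$988.00 total_interest=$88.00
After 4 (month_end (apply 1% monthly interest)): balance=$997.88 total_interest=$97.88
After 5 (month_end (apply 1% monthly interest)): balance=$1007.85 total_interest=$107.85
After 6 (deposit($50)): balance=$1057.85 total_interest=$107.85
After 7 (year_end (apply 8% annual interest)): balance=$1142.47 total_interest=$192.47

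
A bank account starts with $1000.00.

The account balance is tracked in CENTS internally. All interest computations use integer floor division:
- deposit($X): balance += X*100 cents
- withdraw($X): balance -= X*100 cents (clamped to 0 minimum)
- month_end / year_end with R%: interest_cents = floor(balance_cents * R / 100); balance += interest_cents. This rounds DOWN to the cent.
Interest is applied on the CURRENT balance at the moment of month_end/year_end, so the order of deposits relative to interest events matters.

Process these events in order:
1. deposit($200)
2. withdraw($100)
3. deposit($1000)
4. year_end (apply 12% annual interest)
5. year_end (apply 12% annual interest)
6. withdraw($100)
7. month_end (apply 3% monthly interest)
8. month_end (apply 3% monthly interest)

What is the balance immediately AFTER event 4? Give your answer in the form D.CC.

After 1 (deposit($200)): balance=$1200.00 total_interest=$0.00
After 2 (withdraw($100)): balance=$1100.00 total_interest=$0.00
After 3 (deposit($1000)): balance=$2100.00 total_interest=$0.00
After 4 (year_end (apply 12% annual interest)): balance=$2352.00 total_interest=$252.00

Answer: 2352.00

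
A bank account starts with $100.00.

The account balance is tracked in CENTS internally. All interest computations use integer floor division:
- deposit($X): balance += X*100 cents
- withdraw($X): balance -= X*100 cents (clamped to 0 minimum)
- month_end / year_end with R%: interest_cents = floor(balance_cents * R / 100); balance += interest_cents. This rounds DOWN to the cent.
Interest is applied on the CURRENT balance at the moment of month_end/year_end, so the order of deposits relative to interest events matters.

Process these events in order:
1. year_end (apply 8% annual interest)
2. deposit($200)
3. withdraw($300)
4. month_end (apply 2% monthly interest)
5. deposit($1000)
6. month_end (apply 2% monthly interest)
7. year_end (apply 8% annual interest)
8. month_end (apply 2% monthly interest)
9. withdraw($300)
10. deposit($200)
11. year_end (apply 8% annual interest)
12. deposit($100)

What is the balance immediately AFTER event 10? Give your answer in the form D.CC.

After 1 (year_end (apply 8% annual interest)): balance=$108.00 total_interest=$8.00
After 2 (deposit($200)): balance=$308.00 total_interest=$8.00
After 3 (withdraw($300)): balance=$8.00 total_interest=$8.00
After 4 (month_end (apply 2% monthly interest)): balance=$8.16 total_interest=$8.16
After 5 (deposit($1000)): balance=$1008.16 total_interest=$8.16
After 6 (month_end (apply 2% monthly interest)): balance=$1028.32 total_interest=$28.32
After 7 (year_end (apply 8% annual interest)): balance=$1110.58 total_interest=$110.58
After 8 (month_end (apply 2% monthly interest)): balance=$1132.79 total_interest=$132.79
After 9 (withdraw($300)): balance=$832.79 total_interest=$132.79
After 10 (deposit($200)): balance=$1032.79 total_interest=$132.79

Answer: 1032.79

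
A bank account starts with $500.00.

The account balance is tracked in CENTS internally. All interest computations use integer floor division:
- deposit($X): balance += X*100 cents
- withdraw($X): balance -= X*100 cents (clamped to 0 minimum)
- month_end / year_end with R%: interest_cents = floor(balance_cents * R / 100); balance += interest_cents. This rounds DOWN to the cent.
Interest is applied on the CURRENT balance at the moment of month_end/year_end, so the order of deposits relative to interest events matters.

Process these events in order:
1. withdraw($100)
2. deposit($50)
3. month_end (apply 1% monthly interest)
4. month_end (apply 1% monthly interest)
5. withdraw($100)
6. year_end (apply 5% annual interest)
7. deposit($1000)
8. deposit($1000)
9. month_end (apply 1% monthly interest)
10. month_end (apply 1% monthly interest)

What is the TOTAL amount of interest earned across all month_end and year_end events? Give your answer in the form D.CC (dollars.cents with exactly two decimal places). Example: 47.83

After 1 (withdraw($100)): balance=$400.00 total_interest=$0.00
After 2 (deposit($50)): balance=$450.00 total_interest=$0.00
After 3 (month_end (apply 1% monthly interest)): balance=$454.50 total_interest=$4.50
After 4 (month_end (apply 1% monthly interest)): balance=$459.04 total_interest=$9.04
After 5 (withdraw($100)): balance=$359.04 total_interest=$9.04
After 6 (year_end (apply 5% annual interest)): balance=$376.99 total_interest=$26.99
After 7 (deposit($1000)): balance=$1376.99 total_interest=$26.99
After 8 (deposit($1000)): balance=$2376.99 total_interest=$26.99
After 9 (month_end (apply 1% monthly interest)): balance=$2400.75 total_interest=$50.75
After 10 (month_end (apply 1% monthly interest)): balance=$2424.75 total_interest=$74.75

Answer: 74.75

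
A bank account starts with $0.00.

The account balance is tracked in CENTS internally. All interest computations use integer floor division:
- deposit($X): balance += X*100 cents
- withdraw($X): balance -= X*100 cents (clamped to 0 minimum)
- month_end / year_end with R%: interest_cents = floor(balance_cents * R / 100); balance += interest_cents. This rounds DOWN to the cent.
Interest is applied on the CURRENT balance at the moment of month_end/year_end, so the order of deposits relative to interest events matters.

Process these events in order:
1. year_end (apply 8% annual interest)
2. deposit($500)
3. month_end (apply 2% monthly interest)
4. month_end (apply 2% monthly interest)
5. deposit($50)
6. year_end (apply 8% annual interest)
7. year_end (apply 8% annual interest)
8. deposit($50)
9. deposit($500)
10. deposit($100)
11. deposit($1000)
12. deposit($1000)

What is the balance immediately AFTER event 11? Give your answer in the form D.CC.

Answer: 2315.07

Derivation:
After 1 (year_end (apply 8% annual interest)): balance=$0.00 total_interest=$0.00
After 2 (deposit($500)): balance=$500.00 total_interest=$0.00
After 3 (month_end (apply 2% monthly interest)): balance=$510.00 total_interest=$10.00
After 4 (month_end (apply 2% monthly interest)): balance=$520.20 total_interest=$20.20
After 5 (deposit($50)): balance=$570.20 total_interest=$20.20
After 6 (year_end (apply 8% annual interest)): balance=$615.81 total_interest=$65.81
After 7 (year_end (apply 8% annual interest)): balance=$665.07 total_interest=$115.07
After 8 (deposit($50)): balance=$715.07 total_interest=$115.07
After 9 (deposit($500)): balance=$1215.07 total_interest=$115.07
After 10 (deposit($100)): balance=$1315.07 total_interest=$115.07
After 11 (deposit($1000)): balance=$2315.07 total_interest=$115.07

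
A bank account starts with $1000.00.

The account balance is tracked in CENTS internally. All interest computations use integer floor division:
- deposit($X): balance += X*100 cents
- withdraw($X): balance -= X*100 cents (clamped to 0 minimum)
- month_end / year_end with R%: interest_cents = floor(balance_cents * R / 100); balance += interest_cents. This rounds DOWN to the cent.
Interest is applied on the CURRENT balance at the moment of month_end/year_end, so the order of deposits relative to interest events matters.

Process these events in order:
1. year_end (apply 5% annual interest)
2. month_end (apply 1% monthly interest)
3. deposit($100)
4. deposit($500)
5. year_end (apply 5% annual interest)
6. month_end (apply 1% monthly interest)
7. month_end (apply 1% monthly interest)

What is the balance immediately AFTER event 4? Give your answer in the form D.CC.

Answer: 1660.50

Derivation:
After 1 (year_end (apply 5% annual interest)): balance=$1050.00 total_interest=$50.00
After 2 (month_end (apply 1% monthly interest)): balance=$1060.50 total_interest=$60.50
After 3 (deposit($100)): balance=$1160.50 total_interest=$60.50
After 4 (deposit($500)): balance=$1660.50 total_interest=$60.50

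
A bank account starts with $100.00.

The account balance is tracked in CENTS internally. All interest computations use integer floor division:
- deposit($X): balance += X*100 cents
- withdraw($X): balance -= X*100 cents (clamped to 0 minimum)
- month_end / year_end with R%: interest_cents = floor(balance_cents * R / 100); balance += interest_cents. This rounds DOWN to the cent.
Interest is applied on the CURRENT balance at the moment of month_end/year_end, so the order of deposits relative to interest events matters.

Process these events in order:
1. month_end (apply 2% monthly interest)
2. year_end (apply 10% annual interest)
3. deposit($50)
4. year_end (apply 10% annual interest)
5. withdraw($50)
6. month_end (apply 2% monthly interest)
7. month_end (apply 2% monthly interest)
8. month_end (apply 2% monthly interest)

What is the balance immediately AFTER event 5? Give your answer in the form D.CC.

After 1 (month_end (apply 2% monthly interest)): balance=$102.00 total_interest=$2.00
After 2 (year_end (apply 10% annual interest)): balance=$112.20 total_interest=$12.20
After 3 (deposit($50)): balance=$162.20 total_interest=$12.20
After 4 (year_end (apply 10% annual interest)): balance=$178.42 total_interest=$28.42
After 5 (withdraw($50)): balance=$128.42 total_interest=$28.42

Answer: 128.42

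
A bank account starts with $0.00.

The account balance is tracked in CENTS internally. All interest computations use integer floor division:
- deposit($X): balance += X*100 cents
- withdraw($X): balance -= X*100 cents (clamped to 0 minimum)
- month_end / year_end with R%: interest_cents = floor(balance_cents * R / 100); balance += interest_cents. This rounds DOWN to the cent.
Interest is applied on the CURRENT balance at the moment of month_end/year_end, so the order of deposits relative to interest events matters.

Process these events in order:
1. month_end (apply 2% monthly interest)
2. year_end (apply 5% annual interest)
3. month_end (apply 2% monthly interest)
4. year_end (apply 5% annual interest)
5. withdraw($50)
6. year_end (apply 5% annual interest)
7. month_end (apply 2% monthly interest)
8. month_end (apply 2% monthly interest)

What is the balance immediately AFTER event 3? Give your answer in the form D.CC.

Answer: 0.00

Derivation:
After 1 (month_end (apply 2% monthly interest)): balance=$0.00 total_interest=$0.00
After 2 (year_end (apply 5% annual interest)): balance=$0.00 total_interest=$0.00
After 3 (month_end (apply 2% monthly interest)): balance=$0.00 total_interest=$0.00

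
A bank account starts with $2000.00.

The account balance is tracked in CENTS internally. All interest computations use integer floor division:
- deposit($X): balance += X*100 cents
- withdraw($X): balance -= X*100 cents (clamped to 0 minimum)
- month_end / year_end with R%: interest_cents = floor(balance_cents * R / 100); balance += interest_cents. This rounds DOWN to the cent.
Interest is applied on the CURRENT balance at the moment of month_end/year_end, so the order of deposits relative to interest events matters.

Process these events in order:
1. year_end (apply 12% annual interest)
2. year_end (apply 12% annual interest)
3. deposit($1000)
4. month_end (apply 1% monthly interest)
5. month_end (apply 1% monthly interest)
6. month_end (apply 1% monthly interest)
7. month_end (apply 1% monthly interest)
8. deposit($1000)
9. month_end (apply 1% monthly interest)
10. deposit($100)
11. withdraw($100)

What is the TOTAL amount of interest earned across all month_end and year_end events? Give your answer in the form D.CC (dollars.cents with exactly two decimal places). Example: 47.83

After 1 (year_end (apply 12% annual interest)): balance=$2240.00 total_interest=$240.00
After 2 (year_end (apply 12% annual interest)): balance=$2508.80 total_interest=$508.80
After 3 (deposit($1000)): balance=$3508.80 total_interest=$508.80
After 4 (month_end (apply 1% monthly interest)): balance=$3543.88 total_interest=$543.88
After 5 (month_end (apply 1% monthly interest)): balance=$3579.31 total_interest=$579.31
After 6 (month_end (apply 1% monthly interest)): balance=$3615.10 total_interest=$615.10
After 7 (month_end (apply 1% monthly interest)): balance=$3651.25 total_interest=$651.25
After 8 (deposit($1000)): balance=$4651.25 total_interest=$651.25
After 9 (month_end (apply 1% monthly interest)): balance=$4697.76 total_interest=$697.76
After 10 (deposit($100)): balance=$4797.76 total_interest=$697.76
After 11 (withdraw($100)): balance=$4697.76 total_interest=$697.76

Answer: 697.76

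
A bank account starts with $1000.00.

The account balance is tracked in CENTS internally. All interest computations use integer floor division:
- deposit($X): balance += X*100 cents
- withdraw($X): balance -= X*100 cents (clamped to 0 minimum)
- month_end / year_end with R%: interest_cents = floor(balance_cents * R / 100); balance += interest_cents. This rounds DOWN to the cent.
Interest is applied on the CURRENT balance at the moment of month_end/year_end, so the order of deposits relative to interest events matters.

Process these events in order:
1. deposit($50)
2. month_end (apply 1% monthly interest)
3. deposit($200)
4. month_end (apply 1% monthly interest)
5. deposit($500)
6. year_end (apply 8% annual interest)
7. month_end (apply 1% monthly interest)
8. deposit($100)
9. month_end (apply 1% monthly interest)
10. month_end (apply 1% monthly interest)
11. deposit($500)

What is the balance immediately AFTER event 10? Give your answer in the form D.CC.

Answer: 2074.96

Derivation:
After 1 (deposit($50)): balance=$1050.00 total_interest=$0.00
After 2 (month_end (apply 1% monthly interest)): balance=$1060.50 total_interest=$10.50
After 3 (deposit($200)): balance=$1260.50 total_interest=$10.50
After 4 (month_end (apply 1% monthly interest)): balance=$1273.10 total_interest=$23.10
After 5 (deposit($500)): balance=$1773.10 total_interest=$23.10
After 6 (year_end (apply 8% annual interest)): balance=$1914.94 total_interest=$164.94
After 7 (month_end (apply 1% monthly interest)): balance=$1934.08 total_interest=$184.08
After 8 (deposit($100)): balance=$2034.08 total_interest=$184.08
After 9 (month_end (apply 1% monthly interest)): balance=$2054.42 total_interest=$204.42
After 10 (month_end (apply 1% monthly interest)): balance=$2074.96 total_interest=$224.96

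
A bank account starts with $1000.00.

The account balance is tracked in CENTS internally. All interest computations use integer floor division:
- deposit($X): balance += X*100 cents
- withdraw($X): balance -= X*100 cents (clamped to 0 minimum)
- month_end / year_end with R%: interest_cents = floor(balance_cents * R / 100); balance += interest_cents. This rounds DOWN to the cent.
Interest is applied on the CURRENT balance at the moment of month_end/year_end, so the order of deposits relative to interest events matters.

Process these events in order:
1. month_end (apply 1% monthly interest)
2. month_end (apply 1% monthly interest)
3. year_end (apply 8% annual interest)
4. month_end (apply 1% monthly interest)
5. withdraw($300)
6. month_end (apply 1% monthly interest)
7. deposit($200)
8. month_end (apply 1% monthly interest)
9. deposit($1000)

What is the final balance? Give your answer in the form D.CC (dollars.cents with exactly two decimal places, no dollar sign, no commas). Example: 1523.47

Answer: 2031.03

Derivation:
After 1 (month_end (apply 1% monthly interest)): balance=$1010.00 total_interest=$10.00
After 2 (month_end (apply 1% monthly interest)): balance=$1020.10 total_interest=$20.10
After 3 (year_end (apply 8% annual interest)): balance=$1101.70 total_interest=$101.70
After 4 (month_end (apply 1% monthly interest)): balance=$1112.71 total_interest=$112.71
After 5 (withdraw($300)): balance=$812.71 total_interest=$112.71
After 6 (month_end (apply 1% monthly interest)): balance=$820.83 total_interest=$120.83
After 7 (deposit($200)): balance=$1020.83 total_interest=$120.83
After 8 (month_end (apply 1% monthly interest)): balance=$1031.03 total_interest=$131.03
After 9 (deposit($1000)): balance=$2031.03 total_interest=$131.03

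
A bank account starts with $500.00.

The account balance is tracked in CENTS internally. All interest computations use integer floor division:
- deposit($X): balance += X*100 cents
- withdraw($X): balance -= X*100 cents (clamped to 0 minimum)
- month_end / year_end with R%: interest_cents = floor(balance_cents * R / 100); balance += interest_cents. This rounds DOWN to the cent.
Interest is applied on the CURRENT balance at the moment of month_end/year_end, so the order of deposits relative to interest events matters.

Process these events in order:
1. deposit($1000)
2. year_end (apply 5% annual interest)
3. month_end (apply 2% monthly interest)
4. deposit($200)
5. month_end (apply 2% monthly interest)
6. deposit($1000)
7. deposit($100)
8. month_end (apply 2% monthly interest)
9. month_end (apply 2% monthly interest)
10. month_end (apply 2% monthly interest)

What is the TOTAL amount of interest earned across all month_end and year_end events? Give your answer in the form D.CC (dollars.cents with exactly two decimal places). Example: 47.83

After 1 (deposit($1000)): balance=$1500.00 total_interest=$0.00
After 2 (year_end (apply 5% annual interest)): balance=$1575.00 total_interest=$75.00
After 3 (month_end (apply 2% monthly interest)): balance=$1606.50 total_interest=$106.50
After 4 (deposit($200)): balance=$1806.50 total_interest=$106.50
After 5 (month_end (apply 2% monthly interest)): balance=$1842.63 total_interest=$142.63
After 6 (deposit($1000)): balance=$2842.63 total_interest=$142.63
After 7 (deposit($100)): balance=$2942.63 total_interest=$142.63
After 8 (month_end (apply 2% monthly interest)): balance=$3001.48 total_interest=$201.48
After 9 (month_end (apply 2% monthly interest)): balance=$3061.50 total_interest=$261.50
After 10 (month_end (apply 2% monthly interest)): balance=$3122.73 total_interest=$322.73

Answer: 322.73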